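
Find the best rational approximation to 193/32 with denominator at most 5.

Expand x = 193/32 as a continued fraction with the Euclidean algorithm:
  193 = 6*32 + 1, so a_0 = 6.
  32 = 32*1 + 0, so a_1 = 32.
so x = [6; 32].
Convergents (p_i = a_i*p_{i-1} + p_{i-2}, q_i = a_i*q_{i-1} + q_{i-2} with p_{-2}=0, p_{-1}=1, q_{-2}=1, q_{-1}=0), until the denominator exceeds 5:
  i=0: a_0=6, p_0 = 6*1 + 0 = 6, q_0 = 6*0 + 1 = 1.
  i=1: a_1=32, p_1 = 32*6 + 1 = 193, q_1 = 32*1 + 0 = 32.
q_1 = 32 > 5, so the last convergent with denominator <= 5 is p_0/q_0 = 6/1.
The closest fraction with denominator <= 5 is either p_0/q_0 or the intermediate fraction (k*p_0 + p_{-1})/(k*q_0 + q_{-1}) with the largest k >= 1 whose denominator stays <= 5; these approach x as k grows, and every other convergent or intermediate fraction in range is farther away.
Largest k: floor((5 - q_{-1})/q_0) = floor((5 - 0)/1) = 5 (using the seeds p_{-1} = 1, q_{-1} = 0).
That gives (5*6 + 1)/(5*1 + 0) = 31/5.
Compare the errors: |x - 6/1| = |193*1 - 6*32|/(32*1) = 1/32, and |x - 31/5| = |193*5 - 31*32|/(32*5) = 27/160.
Cross-multiplying, 1*160 = 160 < 864 = 27*32, so 1/32 is smaller: the convergent 6/1 is closer to x than 31/5.

6/1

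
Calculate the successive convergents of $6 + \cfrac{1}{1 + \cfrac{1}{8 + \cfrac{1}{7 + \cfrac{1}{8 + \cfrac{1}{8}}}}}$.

Using the convergent recurrence p_i = a_i*p_{i-1} + p_{i-2}, q_i = a_i*q_{i-1} + q_{i-2} with p_{-2}=0, p_{-1}=1, q_{-2}=1, q_{-1}=0:
  i=0: a_0=6, p_0 = 6*1 + 0 = 6, q_0 = 6*0 + 1 = 1.
  i=1: a_1=1, p_1 = 1*6 + 1 = 7, q_1 = 1*1 + 0 = 1.
  i=2: a_2=8, p_2 = 8*7 + 6 = 62, q_2 = 8*1 + 1 = 9.
  i=3: a_3=7, p_3 = 7*62 + 7 = 441, q_3 = 7*9 + 1 = 64.
  i=4: a_4=8, p_4 = 8*441 + 62 = 3590, q_4 = 8*64 + 9 = 521.
  i=5: a_5=8, p_5 = 8*3590 + 441 = 29161, q_5 = 8*521 + 64 = 4232.

6/1, 7/1, 62/9, 441/64, 3590/521, 29161/4232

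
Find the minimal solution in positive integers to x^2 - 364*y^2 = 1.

(x, y) = (4954951, 259710)

First expand sqrt(364) as a continued fraction. With x_i = (sqrt(364) + m_i)/d_i and (m_0, d_0) = (0, 1): a_0 = floor(sqrt(364)) = 19, since 19^2 = 361 <= 364 < 400 = 20^2.
Iterate m_{i+1} = d_i*a_i - m_i, d_{i+1} = (364 - m_{i+1}^2)/d_i, a_{i+1} = floor((a_0 + m_{i+1})/d_{i+1}):
  m_1 = 1*19 - 0 = 19, d_1 = (364 - 19^2)/1 = 3/1 = 3, a_1 = floor((19 + 19)/3) = 12.
  m_2 = 3*12 - 19 = 17, d_2 = (364 - 17^2)/3 = 75/3 = 25, a_2 = floor((19 + 17)/25) = 1.
  m_3 = 25*1 - 17 = 8, d_3 = (364 - 8^2)/25 = 300/25 = 12, a_3 = floor((19 + 8)/12) = 2.
  m_4 = 12*2 - 8 = 16, d_4 = (364 - 16^2)/12 = 108/12 = 9, a_4 = floor((19 + 16)/9) = 3.
  m_5 = 9*3 - 16 = 11, d_5 = (364 - 11^2)/9 = 243/9 = 27, a_5 = floor((19 + 11)/27) = 1.
  m_6 = 27*1 - 11 = 16, d_6 = (364 - 16^2)/27 = 108/27 = 4, a_6 = floor((19 + 16)/4) = 8.
  m_7 = 4*8 - 16 = 16, d_7 = (364 - 16^2)/4 = 108/4 = 27, a_7 = floor((19 + 16)/27) = 1.
  m_8 = 27*1 - 16 = 11, d_8 = (364 - 11^2)/27 = 243/27 = 9, a_8 = floor((19 + 11)/9) = 3.
  m_9 = 9*3 - 11 = 16, d_9 = (364 - 16^2)/9 = 108/9 = 12, a_9 = floor((19 + 16)/12) = 2.
  m_10 = 12*2 - 16 = 8, d_10 = (364 - 8^2)/12 = 300/12 = 25, a_10 = floor((19 + 8)/25) = 1.
  m_11 = 25*1 - 8 = 17, d_11 = (364 - 17^2)/25 = 75/25 = 3, a_11 = floor((19 + 17)/3) = 12.
  m_12 = 3*12 - 17 = 19, d_12 = (364 - 19^2)/3 = 3/3 = 1, a_12 = floor((19 + 19)/1) = 38.
  m_13 = 1*38 - 19 = 19, d_13 = (364 - 19^2)/1 = 3/1 = 3: (m_13, d_13) = (m_1, d_1) = (19, 3), so from here the quotients repeat a_1, ..., a_12; the period length is 12.
So sqrt(364) = [19; (12, 1, 2, 3, 1, 8, 1, 3, 2, 1, 12, 38)] with period length k = 12.
k is even, so the fundamental solution of x^2 - 364y^2 = 1 is (p_{k-1}, q_{k-1}) = (p_11, q_11); compute convergents through index 11.
Convergents (p_i = a_i*p_{i-1} + p_{i-2}, q_i = a_i*q_{i-1} + q_{i-2} with p_{-2}=0, p_{-1}=1, q_{-2}=1, q_{-1}=0):
  i=0: a_0=19, p_0 = 19*1 + 0 = 19, q_0 = 19*0 + 1 = 1.
  i=1: a_1=12, p_1 = 12*19 + 1 = 229, q_1 = 12*1 + 0 = 12.
  i=2: a_2=1, p_2 = 1*229 + 19 = 248, q_2 = 1*12 + 1 = 13.
  i=3: a_3=2, p_3 = 2*248 + 229 = 725, q_3 = 2*13 + 12 = 38.
  i=4: a_4=3, p_4 = 3*725 + 248 = 2423, q_4 = 3*38 + 13 = 127.
  i=5: a_5=1, p_5 = 1*2423 + 725 = 3148, q_5 = 1*127 + 38 = 165.
  i=6: a_6=8, p_6 = 8*3148 + 2423 = 27607, q_6 = 8*165 + 127 = 1447.
  i=7: a_7=1, p_7 = 1*27607 + 3148 = 30755, q_7 = 1*1447 + 165 = 1612.
  i=8: a_8=3, p_8 = 3*30755 + 27607 = 119872, q_8 = 3*1612 + 1447 = 6283.
  i=9: a_9=2, p_9 = 2*119872 + 30755 = 270499, q_9 = 2*6283 + 1612 = 14178.
  i=10: a_10=1, p_10 = 1*270499 + 119872 = 390371, q_10 = 1*14178 + 6283 = 20461.
  i=11: a_11=12, p_11 = 12*390371 + 270499 = 4954951, q_11 = 12*20461 + 14178 = 259710.
Check: 4954951^2 - 364*259710^2 = 24551539412401 - 24551539412400 = 1, so (x, y) = (4954951, 259710) solves the equation, and by the theorem it is the least positive solution.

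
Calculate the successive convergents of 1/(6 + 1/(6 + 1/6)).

Using the convergent recurrence p_i = a_i*p_{i-1} + p_{i-2}, q_i = a_i*q_{i-1} + q_{i-2} with p_{-2}=0, p_{-1}=1, q_{-2}=1, q_{-1}=0:
  i=0: a_0=0, p_0 = 0*1 + 0 = 0, q_0 = 0*0 + 1 = 1.
  i=1: a_1=6, p_1 = 6*0 + 1 = 1, q_1 = 6*1 + 0 = 6.
  i=2: a_2=6, p_2 = 6*1 + 0 = 6, q_2 = 6*6 + 1 = 37.
  i=3: a_3=6, p_3 = 6*6 + 1 = 37, q_3 = 6*37 + 6 = 228.

0/1, 1/6, 6/37, 37/228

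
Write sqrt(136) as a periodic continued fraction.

Write x_i = (sqrt(136) + m_i)/d_i with (m_0, d_0) = (0, 1). a_0 = floor(sqrt(136)) = 11, since 11^2 = 121 <= 136 < 144 = 12^2.
Iterate m_{i+1} = d_i*a_i - m_i, d_{i+1} = (136 - m_{i+1}^2)/d_i, a_{i+1} = floor((a_0 + m_{i+1})/d_{i+1}):
  m_1 = 1*11 - 0 = 11, d_1 = (136 - 11^2)/1 = 15/1 = 15, a_1 = floor((11 + 11)/15) = 1.
  m_2 = 15*1 - 11 = 4, d_2 = (136 - 4^2)/15 = 120/15 = 8, a_2 = floor((11 + 4)/8) = 1.
  m_3 = 8*1 - 4 = 4, d_3 = (136 - 4^2)/8 = 120/8 = 15, a_3 = floor((11 + 4)/15) = 1.
  m_4 = 15*1 - 4 = 11, d_4 = (136 - 11^2)/15 = 15/15 = 1, a_4 = floor((11 + 11)/1) = 22.
  m_5 = 1*22 - 11 = 11, d_5 = (136 - 11^2)/1 = 15/1 = 15: (m_5, d_5) = (m_1, d_1) = (11, 15), so from here the quotients repeat a_1, ..., a_4; the period length is 4.
Hence the expansion of sqrt(136) is a_0 = 11 followed by the repeating block 1, 1, 1, 22 (period 4).

[11; (1, 1, 1, 22)]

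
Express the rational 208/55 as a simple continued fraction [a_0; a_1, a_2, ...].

Run the Euclidean algorithm on 208 and 55; the successive quotients are the partial quotients a_0, a_1, ... (each step inverts the fractional part left over by the previous one):
  208 = 3*55 + 43, so a_0 = 3.
  55 = 1*43 + 12, so a_1 = 1.
  43 = 3*12 + 7, so a_2 = 3.
  12 = 1*7 + 5, so a_3 = 1.
  7 = 1*5 + 2, so a_4 = 1.
  5 = 2*2 + 1, so a_5 = 2.
  2 = 2*1 + 0, so a_6 = 2.
The remainder reaches 0 after 7 divisions, so the expansion has 7 partial quotients, read off in order.

[3; 1, 3, 1, 1, 2, 2]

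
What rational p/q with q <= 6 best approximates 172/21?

Expand x = 172/21 as a continued fraction with the Euclidean algorithm:
  172 = 8*21 + 4, so a_0 = 8.
  21 = 5*4 + 1, so a_1 = 5.
  4 = 4*1 + 0, so a_2 = 4.
so x = [8; 5, 4].
Convergents (p_i = a_i*p_{i-1} + p_{i-2}, q_i = a_i*q_{i-1} + q_{i-2} with p_{-2}=0, p_{-1}=1, q_{-2}=1, q_{-1}=0), until the denominator exceeds 6:
  i=0: a_0=8, p_0 = 8*1 + 0 = 8, q_0 = 8*0 + 1 = 1.
  i=1: a_1=5, p_1 = 5*8 + 1 = 41, q_1 = 5*1 + 0 = 5.
  i=2: a_2=4, p_2 = 4*41 + 8 = 172, q_2 = 4*5 + 1 = 21.
q_2 = 21 > 6, so the last convergent with denominator <= 6 is p_1/q_1 = 41/5.
The closest fraction with denominator <= 6 is either p_1/q_1 or the intermediate fraction (k*p_1 + p_0)/(k*q_1 + q_0) with the largest k >= 1 whose denominator stays <= 6; these approach x as k grows, and every other convergent or intermediate fraction in range is farther away.
Largest k: floor((6 - q_0)/q_1) = floor((6 - 1)/5) = 1.
That gives (1*41 + 8)/(1*5 + 1) = 49/6.
Compare the errors: |x - 41/5| = |172*5 - 41*21|/(21*5) = 1/105, and |x - 49/6| = |172*6 - 49*21|/(21*6) = 3/126.
Cross-multiplying, 1*126 = 126 < 315 = 3*105, so 1/105 is smaller: the convergent 41/5 is closer to x than 49/6.

41/5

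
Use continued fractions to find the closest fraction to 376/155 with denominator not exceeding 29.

63/26

Expand x = 376/155 as a continued fraction with the Euclidean algorithm:
  376 = 2*155 + 66, so a_0 = 2.
  155 = 2*66 + 23, so a_1 = 2.
  66 = 2*23 + 20, so a_2 = 2.
  23 = 1*20 + 3, so a_3 = 1.
  20 = 6*3 + 2, so a_4 = 6.
  3 = 1*2 + 1, so a_5 = 1.
  2 = 2*1 + 0, so a_6 = 2.
so x = [2; 2, 2, 1, 6, 1, 2].
Convergents (p_i = a_i*p_{i-1} + p_{i-2}, q_i = a_i*q_{i-1} + q_{i-2} with p_{-2}=0, p_{-1}=1, q_{-2}=1, q_{-1}=0), until the denominator exceeds 29:
  i=0: a_0=2, p_0 = 2*1 + 0 = 2, q_0 = 2*0 + 1 = 1.
  i=1: a_1=2, p_1 = 2*2 + 1 = 5, q_1 = 2*1 + 0 = 2.
  i=2: a_2=2, p_2 = 2*5 + 2 = 12, q_2 = 2*2 + 1 = 5.
  i=3: a_3=1, p_3 = 1*12 + 5 = 17, q_3 = 1*5 + 2 = 7.
  i=4: a_4=6, p_4 = 6*17 + 12 = 114, q_4 = 6*7 + 5 = 47.
q_4 = 47 > 29, so the last convergent with denominator <= 29 is p_3/q_3 = 17/7.
The closest fraction with denominator <= 29 is either p_3/q_3 or the intermediate fraction (k*p_3 + p_2)/(k*q_3 + q_2) with the largest k >= 1 whose denominator stays <= 29; these approach x as k grows, and every other convergent or intermediate fraction in range is farther away.
Largest k: floor((29 - q_2)/q_3) = floor((29 - 5)/7) = 3.
That gives (3*17 + 12)/(3*7 + 5) = 63/26.
Compare the errors: |x - 17/7| = |376*7 - 17*155|/(155*7) = 3/1085, and |x - 63/26| = |376*26 - 63*155|/(155*26) = 11/4030.
Cross-multiplying, 11*1085 = 11935 < 12090 = 3*4030, so 11/4030 is smaller: the intermediate fraction 63/26 is closer to x than 17/7.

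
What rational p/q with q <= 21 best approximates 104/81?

9/7

Expand x = 104/81 as a continued fraction with the Euclidean algorithm:
  104 = 1*81 + 23, so a_0 = 1.
  81 = 3*23 + 12, so a_1 = 3.
  23 = 1*12 + 11, so a_2 = 1.
  12 = 1*11 + 1, so a_3 = 1.
  11 = 11*1 + 0, so a_4 = 11.
so x = [1; 3, 1, 1, 11].
Convergents (p_i = a_i*p_{i-1} + p_{i-2}, q_i = a_i*q_{i-1} + q_{i-2} with p_{-2}=0, p_{-1}=1, q_{-2}=1, q_{-1}=0), until the denominator exceeds 21:
  i=0: a_0=1, p_0 = 1*1 + 0 = 1, q_0 = 1*0 + 1 = 1.
  i=1: a_1=3, p_1 = 3*1 + 1 = 4, q_1 = 3*1 + 0 = 3.
  i=2: a_2=1, p_2 = 1*4 + 1 = 5, q_2 = 1*3 + 1 = 4.
  i=3: a_3=1, p_3 = 1*5 + 4 = 9, q_3 = 1*4 + 3 = 7.
  i=4: a_4=11, p_4 = 11*9 + 5 = 104, q_4 = 11*7 + 4 = 81.
q_4 = 81 > 21, so the last convergent with denominator <= 21 is p_3/q_3 = 9/7.
The closest fraction with denominator <= 21 is either p_3/q_3 or the intermediate fraction (k*p_3 + p_2)/(k*q_3 + q_2) with the largest k >= 1 whose denominator stays <= 21; these approach x as k grows, and every other convergent or intermediate fraction in range is farther away.
Largest k: floor((21 - q_2)/q_3) = floor((21 - 4)/7) = 2.
That gives (2*9 + 5)/(2*7 + 4) = 23/18.
Compare the errors: |x - 9/7| = |104*7 - 9*81|/(81*7) = 1/567, and |x - 23/18| = |104*18 - 23*81|/(81*18) = 9/1458.
Cross-multiplying, 1*1458 = 1458 < 5103 = 9*567, so 1/567 is smaller: the convergent 9/7 is closer to x than 23/18.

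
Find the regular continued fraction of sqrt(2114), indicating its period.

Write x_i = (sqrt(2114) + m_i)/d_i with (m_0, d_0) = (0, 1). a_0 = floor(sqrt(2114)) = 45, since 45^2 = 2025 <= 2114 < 2116 = 46^2.
Iterate m_{i+1} = d_i*a_i - m_i, d_{i+1} = (2114 - m_{i+1}^2)/d_i, a_{i+1} = floor((a_0 + m_{i+1})/d_{i+1}):
  m_1 = 1*45 - 0 = 45, d_1 = (2114 - 45^2)/1 = 89/1 = 89, a_1 = floor((45 + 45)/89) = 1.
  m_2 = 89*1 - 45 = 44, d_2 = (2114 - 44^2)/89 = 178/89 = 2, a_2 = floor((45 + 44)/2) = 44.
  m_3 = 2*44 - 44 = 44, d_3 = (2114 - 44^2)/2 = 178/2 = 89, a_3 = floor((45 + 44)/89) = 1.
  m_4 = 89*1 - 44 = 45, d_4 = (2114 - 45^2)/89 = 89/89 = 1, a_4 = floor((45 + 45)/1) = 90.
  m_5 = 1*90 - 45 = 45, d_5 = (2114 - 45^2)/1 = 89/1 = 89: (m_5, d_5) = (m_1, d_1) = (45, 89), so from here the quotients repeat a_1, ..., a_4; the period length is 4.
Hence the expansion of sqrt(2114) is a_0 = 45 followed by the repeating block 1, 44, 1, 90 (period 4).

[45; (1, 44, 1, 90)]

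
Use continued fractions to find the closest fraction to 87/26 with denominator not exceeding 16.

47/14

Expand x = 87/26 as a continued fraction with the Euclidean algorithm:
  87 = 3*26 + 9, so a_0 = 3.
  26 = 2*9 + 8, so a_1 = 2.
  9 = 1*8 + 1, so a_2 = 1.
  8 = 8*1 + 0, so a_3 = 8.
so x = [3; 2, 1, 8].
Convergents (p_i = a_i*p_{i-1} + p_{i-2}, q_i = a_i*q_{i-1} + q_{i-2} with p_{-2}=0, p_{-1}=1, q_{-2}=1, q_{-1}=0), until the denominator exceeds 16:
  i=0: a_0=3, p_0 = 3*1 + 0 = 3, q_0 = 3*0 + 1 = 1.
  i=1: a_1=2, p_1 = 2*3 + 1 = 7, q_1 = 2*1 + 0 = 2.
  i=2: a_2=1, p_2 = 1*7 + 3 = 10, q_2 = 1*2 + 1 = 3.
  i=3: a_3=8, p_3 = 8*10 + 7 = 87, q_3 = 8*3 + 2 = 26.
q_3 = 26 > 16, so the last convergent with denominator <= 16 is p_2/q_2 = 10/3.
The closest fraction with denominator <= 16 is either p_2/q_2 or the intermediate fraction (k*p_2 + p_1)/(k*q_2 + q_1) with the largest k >= 1 whose denominator stays <= 16; these approach x as k grows, and every other convergent or intermediate fraction in range is farther away.
Largest k: floor((16 - q_1)/q_2) = floor((16 - 2)/3) = 4.
That gives (4*10 + 7)/(4*3 + 2) = 47/14.
Compare the errors: |x - 10/3| = |87*3 - 10*26|/(26*3) = 1/78, and |x - 47/14| = |87*14 - 47*26|/(26*14) = 4/364.
Cross-multiplying, 4*78 = 312 < 364 = 1*364, so 4/364 is smaller: the intermediate fraction 47/14 is closer to x than 10/3.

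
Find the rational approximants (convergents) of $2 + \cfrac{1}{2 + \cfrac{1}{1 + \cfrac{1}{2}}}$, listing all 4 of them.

Using the convergent recurrence p_i = a_i*p_{i-1} + p_{i-2}, q_i = a_i*q_{i-1} + q_{i-2} with p_{-2}=0, p_{-1}=1, q_{-2}=1, q_{-1}=0:
  i=0: a_0=2, p_0 = 2*1 + 0 = 2, q_0 = 2*0 + 1 = 1.
  i=1: a_1=2, p_1 = 2*2 + 1 = 5, q_1 = 2*1 + 0 = 2.
  i=2: a_2=1, p_2 = 1*5 + 2 = 7, q_2 = 1*2 + 1 = 3.
  i=3: a_3=2, p_3 = 2*7 + 5 = 19, q_3 = 2*3 + 2 = 8.

2/1, 5/2, 7/3, 19/8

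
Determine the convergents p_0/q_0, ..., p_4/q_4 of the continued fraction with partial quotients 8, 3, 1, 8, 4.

8/1, 25/3, 33/4, 289/35, 1189/144

Using the convergent recurrence p_i = a_i*p_{i-1} + p_{i-2}, q_i = a_i*q_{i-1} + q_{i-2} with p_{-2}=0, p_{-1}=1, q_{-2}=1, q_{-1}=0:
  i=0: a_0=8, p_0 = 8*1 + 0 = 8, q_0 = 8*0 + 1 = 1.
  i=1: a_1=3, p_1 = 3*8 + 1 = 25, q_1 = 3*1 + 0 = 3.
  i=2: a_2=1, p_2 = 1*25 + 8 = 33, q_2 = 1*3 + 1 = 4.
  i=3: a_3=8, p_3 = 8*33 + 25 = 289, q_3 = 8*4 + 3 = 35.
  i=4: a_4=4, p_4 = 4*289 + 33 = 1189, q_4 = 4*35 + 4 = 144.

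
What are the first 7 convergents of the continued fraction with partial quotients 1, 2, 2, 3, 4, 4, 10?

Using the convergent recurrence p_i = a_i*p_{i-1} + p_{i-2}, q_i = a_i*q_{i-1} + q_{i-2} with p_{-2}=0, p_{-1}=1, q_{-2}=1, q_{-1}=0:
  i=0: a_0=1, p_0 = 1*1 + 0 = 1, q_0 = 1*0 + 1 = 1.
  i=1: a_1=2, p_1 = 2*1 + 1 = 3, q_1 = 2*1 + 0 = 2.
  i=2: a_2=2, p_2 = 2*3 + 1 = 7, q_2 = 2*2 + 1 = 5.
  i=3: a_3=3, p_3 = 3*7 + 3 = 24, q_3 = 3*5 + 2 = 17.
  i=4: a_4=4, p_4 = 4*24 + 7 = 103, q_4 = 4*17 + 5 = 73.
  i=5: a_5=4, p_5 = 4*103 + 24 = 436, q_5 = 4*73 + 17 = 309.
  i=6: a_6=10, p_6 = 10*436 + 103 = 4463, q_6 = 10*309 + 73 = 3163.

1/1, 3/2, 7/5, 24/17, 103/73, 436/309, 4463/3163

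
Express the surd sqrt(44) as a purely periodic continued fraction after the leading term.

[6; (1, 1, 1, 2, 1, 1, 1, 12)]

Write x_i = (sqrt(44) + m_i)/d_i with (m_0, d_0) = (0, 1). a_0 = floor(sqrt(44)) = 6, since 6^2 = 36 <= 44 < 49 = 7^2.
Iterate m_{i+1} = d_i*a_i - m_i, d_{i+1} = (44 - m_{i+1}^2)/d_i, a_{i+1} = floor((a_0 + m_{i+1})/d_{i+1}):
  m_1 = 1*6 - 0 = 6, d_1 = (44 - 6^2)/1 = 8/1 = 8, a_1 = floor((6 + 6)/8) = 1.
  m_2 = 8*1 - 6 = 2, d_2 = (44 - 2^2)/8 = 40/8 = 5, a_2 = floor((6 + 2)/5) = 1.
  m_3 = 5*1 - 2 = 3, d_3 = (44 - 3^2)/5 = 35/5 = 7, a_3 = floor((6 + 3)/7) = 1.
  m_4 = 7*1 - 3 = 4, d_4 = (44 - 4^2)/7 = 28/7 = 4, a_4 = floor((6 + 4)/4) = 2.
  m_5 = 4*2 - 4 = 4, d_5 = (44 - 4^2)/4 = 28/4 = 7, a_5 = floor((6 + 4)/7) = 1.
  m_6 = 7*1 - 4 = 3, d_6 = (44 - 3^2)/7 = 35/7 = 5, a_6 = floor((6 + 3)/5) = 1.
  m_7 = 5*1 - 3 = 2, d_7 = (44 - 2^2)/5 = 40/5 = 8, a_7 = floor((6 + 2)/8) = 1.
  m_8 = 8*1 - 2 = 6, d_8 = (44 - 6^2)/8 = 8/8 = 1, a_8 = floor((6 + 6)/1) = 12.
  m_9 = 1*12 - 6 = 6, d_9 = (44 - 6^2)/1 = 8/1 = 8: (m_9, d_9) = (m_1, d_1) = (6, 8), so from here the quotients repeat a_1, ..., a_8; the period length is 8.
Hence the expansion of sqrt(44) is a_0 = 6 followed by the repeating block 1, 1, 1, 2, 1, 1, 1, 12 (period 8).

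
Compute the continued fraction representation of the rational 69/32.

[2; 6, 2, 2]

Run the Euclidean algorithm on 69 and 32; the successive quotients are the partial quotients a_0, a_1, ... (each step inverts the fractional part left over by the previous one):
  69 = 2*32 + 5, so a_0 = 2.
  32 = 6*5 + 2, so a_1 = 6.
  5 = 2*2 + 1, so a_2 = 2.
  2 = 2*1 + 0, so a_3 = 2.
The remainder reaches 0 after 4 divisions, so the expansion has 4 partial quotients, read off in order.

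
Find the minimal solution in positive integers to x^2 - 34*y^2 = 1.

First expand sqrt(34) as a continued fraction. With x_i = (sqrt(34) + m_i)/d_i and (m_0, d_0) = (0, 1): a_0 = floor(sqrt(34)) = 5, since 5^2 = 25 <= 34 < 36 = 6^2.
Iterate m_{i+1} = d_i*a_i - m_i, d_{i+1} = (34 - m_{i+1}^2)/d_i, a_{i+1} = floor((a_0 + m_{i+1})/d_{i+1}):
  m_1 = 1*5 - 0 = 5, d_1 = (34 - 5^2)/1 = 9/1 = 9, a_1 = floor((5 + 5)/9) = 1.
  m_2 = 9*1 - 5 = 4, d_2 = (34 - 4^2)/9 = 18/9 = 2, a_2 = floor((5 + 4)/2) = 4.
  m_3 = 2*4 - 4 = 4, d_3 = (34 - 4^2)/2 = 18/2 = 9, a_3 = floor((5 + 4)/9) = 1.
  m_4 = 9*1 - 4 = 5, d_4 = (34 - 5^2)/9 = 9/9 = 1, a_4 = floor((5 + 5)/1) = 10.
  m_5 = 1*10 - 5 = 5, d_5 = (34 - 5^2)/1 = 9/1 = 9: (m_5, d_5) = (m_1, d_1) = (5, 9), so from here the quotients repeat a_1, ..., a_4; the period length is 4.
So sqrt(34) = [5; (1, 4, 1, 10)] with period length k = 4.
k is even, so the fundamental solution of x^2 - 34y^2 = 1 is (p_{k-1}, q_{k-1}) = (p_3, q_3); compute convergents through index 3.
Convergents (p_i = a_i*p_{i-1} + p_{i-2}, q_i = a_i*q_{i-1} + q_{i-2} with p_{-2}=0, p_{-1}=1, q_{-2}=1, q_{-1}=0):
  i=0: a_0=5, p_0 = 5*1 + 0 = 5, q_0 = 5*0 + 1 = 1.
  i=1: a_1=1, p_1 = 1*5 + 1 = 6, q_1 = 1*1 + 0 = 1.
  i=2: a_2=4, p_2 = 4*6 + 5 = 29, q_2 = 4*1 + 1 = 5.
  i=3: a_3=1, p_3 = 1*29 + 6 = 35, q_3 = 1*5 + 1 = 6.
Check: 35^2 - 34*6^2 = 1225 - 1224 = 1, so (x, y) = (35, 6) solves the equation, and by the theorem it is the least positive solution.

(x, y) = (35, 6)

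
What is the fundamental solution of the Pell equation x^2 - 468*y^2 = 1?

First expand sqrt(468) as a continued fraction. With x_i = (sqrt(468) + m_i)/d_i and (m_0, d_0) = (0, 1): a_0 = floor(sqrt(468)) = 21, since 21^2 = 441 <= 468 < 484 = 22^2.
Iterate m_{i+1} = d_i*a_i - m_i, d_{i+1} = (468 - m_{i+1}^2)/d_i, a_{i+1} = floor((a_0 + m_{i+1})/d_{i+1}):
  m_1 = 1*21 - 0 = 21, d_1 = (468 - 21^2)/1 = 27/1 = 27, a_1 = floor((21 + 21)/27) = 1.
  m_2 = 27*1 - 21 = 6, d_2 = (468 - 6^2)/27 = 432/27 = 16, a_2 = floor((21 + 6)/16) = 1.
  m_3 = 16*1 - 6 = 10, d_3 = (468 - 10^2)/16 = 368/16 = 23, a_3 = floor((21 + 10)/23) = 1.
  m_4 = 23*1 - 10 = 13, d_4 = (468 - 13^2)/23 = 299/23 = 13, a_4 = floor((21 + 13)/13) = 2.
  m_5 = 13*2 - 13 = 13, d_5 = (468 - 13^2)/13 = 299/13 = 23, a_5 = floor((21 + 13)/23) = 1.
  m_6 = 23*1 - 13 = 10, d_6 = (468 - 10^2)/23 = 368/23 = 16, a_6 = floor((21 + 10)/16) = 1.
  m_7 = 16*1 - 10 = 6, d_7 = (468 - 6^2)/16 = 432/16 = 27, a_7 = floor((21 + 6)/27) = 1.
  m_8 = 27*1 - 6 = 21, d_8 = (468 - 21^2)/27 = 27/27 = 1, a_8 = floor((21 + 21)/1) = 42.
  m_9 = 1*42 - 21 = 21, d_9 = (468 - 21^2)/1 = 27/1 = 27: (m_9, d_9) = (m_1, d_1) = (21, 27), so from here the quotients repeat a_1, ..., a_8; the period length is 8.
So sqrt(468) = [21; (1, 1, 1, 2, 1, 1, 1, 42)] with period length k = 8.
k is even, so the fundamental solution of x^2 - 468y^2 = 1 is (p_{k-1}, q_{k-1}) = (p_7, q_7); compute convergents through index 7.
Convergents (p_i = a_i*p_{i-1} + p_{i-2}, q_i = a_i*q_{i-1} + q_{i-2} with p_{-2}=0, p_{-1}=1, q_{-2}=1, q_{-1}=0):
  i=0: a_0=21, p_0 = 21*1 + 0 = 21, q_0 = 21*0 + 1 = 1.
  i=1: a_1=1, p_1 = 1*21 + 1 = 22, q_1 = 1*1 + 0 = 1.
  i=2: a_2=1, p_2 = 1*22 + 21 = 43, q_2 = 1*1 + 1 = 2.
  i=3: a_3=1, p_3 = 1*43 + 22 = 65, q_3 = 1*2 + 1 = 3.
  i=4: a_4=2, p_4 = 2*65 + 43 = 173, q_4 = 2*3 + 2 = 8.
  i=5: a_5=1, p_5 = 1*173 + 65 = 238, q_5 = 1*8 + 3 = 11.
  i=6: a_6=1, p_6 = 1*238 + 173 = 411, q_6 = 1*11 + 8 = 19.
  i=7: a_7=1, p_7 = 1*411 + 238 = 649, q_7 = 1*19 + 11 = 30.
Check: 649^2 - 468*30^2 = 421201 - 421200 = 1, so (x, y) = (649, 30) solves the equation, and by the theorem it is the least positive solution.

(x, y) = (649, 30)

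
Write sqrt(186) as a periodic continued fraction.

Write x_i = (sqrt(186) + m_i)/d_i with (m_0, d_0) = (0, 1). a_0 = floor(sqrt(186)) = 13, since 13^2 = 169 <= 186 < 196 = 14^2.
Iterate m_{i+1} = d_i*a_i - m_i, d_{i+1} = (186 - m_{i+1}^2)/d_i, a_{i+1} = floor((a_0 + m_{i+1})/d_{i+1}):
  m_1 = 1*13 - 0 = 13, d_1 = (186 - 13^2)/1 = 17/1 = 17, a_1 = floor((13 + 13)/17) = 1.
  m_2 = 17*1 - 13 = 4, d_2 = (186 - 4^2)/17 = 170/17 = 10, a_2 = floor((13 + 4)/10) = 1.
  m_3 = 10*1 - 4 = 6, d_3 = (186 - 6^2)/10 = 150/10 = 15, a_3 = floor((13 + 6)/15) = 1.
  m_4 = 15*1 - 6 = 9, d_4 = (186 - 9^2)/15 = 105/15 = 7, a_4 = floor((13 + 9)/7) = 3.
  m_5 = 7*3 - 9 = 12, d_5 = (186 - 12^2)/7 = 42/7 = 6, a_5 = floor((13 + 12)/6) = 4.
  m_6 = 6*4 - 12 = 12, d_6 = (186 - 12^2)/6 = 42/6 = 7, a_6 = floor((13 + 12)/7) = 3.
  m_7 = 7*3 - 12 = 9, d_7 = (186 - 9^2)/7 = 105/7 = 15, a_7 = floor((13 + 9)/15) = 1.
  m_8 = 15*1 - 9 = 6, d_8 = (186 - 6^2)/15 = 150/15 = 10, a_8 = floor((13 + 6)/10) = 1.
  m_9 = 10*1 - 6 = 4, d_9 = (186 - 4^2)/10 = 170/10 = 17, a_9 = floor((13 + 4)/17) = 1.
  m_10 = 17*1 - 4 = 13, d_10 = (186 - 13^2)/17 = 17/17 = 1, a_10 = floor((13 + 13)/1) = 26.
  m_11 = 1*26 - 13 = 13, d_11 = (186 - 13^2)/1 = 17/1 = 17: (m_11, d_11) = (m_1, d_1) = (13, 17), so from here the quotients repeat a_1, ..., a_10; the period length is 10.
Hence the expansion of sqrt(186) is a_0 = 13 followed by the repeating block 1, 1, 1, 3, 4, 3, 1, 1, 1, 26 (period 10).

[13; (1, 1, 1, 3, 4, 3, 1, 1, 1, 26)]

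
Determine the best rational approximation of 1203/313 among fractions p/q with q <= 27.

Expand x = 1203/313 as a continued fraction with the Euclidean algorithm:
  1203 = 3*313 + 264, so a_0 = 3.
  313 = 1*264 + 49, so a_1 = 1.
  264 = 5*49 + 19, so a_2 = 5.
  49 = 2*19 + 11, so a_3 = 2.
  19 = 1*11 + 8, so a_4 = 1.
  11 = 1*8 + 3, so a_5 = 1.
  8 = 2*3 + 2, so a_6 = 2.
  3 = 1*2 + 1, so a_7 = 1.
  2 = 2*1 + 0, so a_8 = 2.
so x = [3; 1, 5, 2, 1, 1, 2, 1, 2].
Convergents (p_i = a_i*p_{i-1} + p_{i-2}, q_i = a_i*q_{i-1} + q_{i-2} with p_{-2}=0, p_{-1}=1, q_{-2}=1, q_{-1}=0), until the denominator exceeds 27:
  i=0: a_0=3, p_0 = 3*1 + 0 = 3, q_0 = 3*0 + 1 = 1.
  i=1: a_1=1, p_1 = 1*3 + 1 = 4, q_1 = 1*1 + 0 = 1.
  i=2: a_2=5, p_2 = 5*4 + 3 = 23, q_2 = 5*1 + 1 = 6.
  i=3: a_3=2, p_3 = 2*23 + 4 = 50, q_3 = 2*6 + 1 = 13.
  i=4: a_4=1, p_4 = 1*50 + 23 = 73, q_4 = 1*13 + 6 = 19.
  i=5: a_5=1, p_5 = 1*73 + 50 = 123, q_5 = 1*19 + 13 = 32.
q_5 = 32 > 27, so the last convergent with denominator <= 27 is p_4/q_4 = 73/19.
The closest fraction with denominator <= 27 is either p_4/q_4 or the intermediate fraction (k*p_4 + p_3)/(k*q_4 + q_3) with the largest k >= 1 whose denominator stays <= 27; these approach x as k grows, and every other convergent or intermediate fraction in range is farther away.
Largest k: floor((27 - q_3)/q_4) = floor((27 - 13)/19) = 0.
Since k = 0, no intermediate fraction beyond p_4/q_4 has denominator <= 27, so the convergent 73/19 is the closest (its error is |1203*19 - 73*313|/(313*19) = 8/5947).

73/19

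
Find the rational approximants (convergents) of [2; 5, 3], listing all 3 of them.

Using the convergent recurrence p_i = a_i*p_{i-1} + p_{i-2}, q_i = a_i*q_{i-1} + q_{i-2} with p_{-2}=0, p_{-1}=1, q_{-2}=1, q_{-1}=0:
  i=0: a_0=2, p_0 = 2*1 + 0 = 2, q_0 = 2*0 + 1 = 1.
  i=1: a_1=5, p_1 = 5*2 + 1 = 11, q_1 = 5*1 + 0 = 5.
  i=2: a_2=3, p_2 = 3*11 + 2 = 35, q_2 = 3*5 + 1 = 16.

2/1, 11/5, 35/16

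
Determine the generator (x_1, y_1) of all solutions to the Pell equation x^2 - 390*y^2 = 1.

First expand sqrt(390) as a continued fraction. With x_i = (sqrt(390) + m_i)/d_i and (m_0, d_0) = (0, 1): a_0 = floor(sqrt(390)) = 19, since 19^2 = 361 <= 390 < 400 = 20^2.
Iterate m_{i+1} = d_i*a_i - m_i, d_{i+1} = (390 - m_{i+1}^2)/d_i, a_{i+1} = floor((a_0 + m_{i+1})/d_{i+1}):
  m_1 = 1*19 - 0 = 19, d_1 = (390 - 19^2)/1 = 29/1 = 29, a_1 = floor((19 + 19)/29) = 1.
  m_2 = 29*1 - 19 = 10, d_2 = (390 - 10^2)/29 = 290/29 = 10, a_2 = floor((19 + 10)/10) = 2.
  m_3 = 10*2 - 10 = 10, d_3 = (390 - 10^2)/10 = 290/10 = 29, a_3 = floor((19 + 10)/29) = 1.
  m_4 = 29*1 - 10 = 19, d_4 = (390 - 19^2)/29 = 29/29 = 1, a_4 = floor((19 + 19)/1) = 38.
  m_5 = 1*38 - 19 = 19, d_5 = (390 - 19^2)/1 = 29/1 = 29: (m_5, d_5) = (m_1, d_1) = (19, 29), so from here the quotients repeat a_1, ..., a_4; the period length is 4.
So sqrt(390) = [19; (1, 2, 1, 38)] with period length k = 4.
k is even, so the fundamental solution of x^2 - 390y^2 = 1 is (p_{k-1}, q_{k-1}) = (p_3, q_3); compute convergents through index 3.
Convergents (p_i = a_i*p_{i-1} + p_{i-2}, q_i = a_i*q_{i-1} + q_{i-2} with p_{-2}=0, p_{-1}=1, q_{-2}=1, q_{-1}=0):
  i=0: a_0=19, p_0 = 19*1 + 0 = 19, q_0 = 19*0 + 1 = 1.
  i=1: a_1=1, p_1 = 1*19 + 1 = 20, q_1 = 1*1 + 0 = 1.
  i=2: a_2=2, p_2 = 2*20 + 19 = 59, q_2 = 2*1 + 1 = 3.
  i=3: a_3=1, p_3 = 1*59 + 20 = 79, q_3 = 1*3 + 1 = 4.
Check: 79^2 - 390*4^2 = 6241 - 6240 = 1, so (x, y) = (79, 4) solves the equation, and by the theorem it is the least positive solution.

(x, y) = (79, 4)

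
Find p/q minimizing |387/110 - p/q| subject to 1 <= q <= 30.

95/27

Expand x = 387/110 as a continued fraction with the Euclidean algorithm:
  387 = 3*110 + 57, so a_0 = 3.
  110 = 1*57 + 53, so a_1 = 1.
  57 = 1*53 + 4, so a_2 = 1.
  53 = 13*4 + 1, so a_3 = 13.
  4 = 4*1 + 0, so a_4 = 4.
so x = [3; 1, 1, 13, 4].
Convergents (p_i = a_i*p_{i-1} + p_{i-2}, q_i = a_i*q_{i-1} + q_{i-2} with p_{-2}=0, p_{-1}=1, q_{-2}=1, q_{-1}=0), until the denominator exceeds 30:
  i=0: a_0=3, p_0 = 3*1 + 0 = 3, q_0 = 3*0 + 1 = 1.
  i=1: a_1=1, p_1 = 1*3 + 1 = 4, q_1 = 1*1 + 0 = 1.
  i=2: a_2=1, p_2 = 1*4 + 3 = 7, q_2 = 1*1 + 1 = 2.
  i=3: a_3=13, p_3 = 13*7 + 4 = 95, q_3 = 13*2 + 1 = 27.
  i=4: a_4=4, p_4 = 4*95 + 7 = 387, q_4 = 4*27 + 2 = 110.
q_4 = 110 > 30, so the last convergent with denominator <= 30 is p_3/q_3 = 95/27.
The closest fraction with denominator <= 30 is either p_3/q_3 or the intermediate fraction (k*p_3 + p_2)/(k*q_3 + q_2) with the largest k >= 1 whose denominator stays <= 30; these approach x as k grows, and every other convergent or intermediate fraction in range is farther away.
Largest k: floor((30 - q_2)/q_3) = floor((30 - 2)/27) = 1.
That gives (1*95 + 7)/(1*27 + 2) = 102/29.
Compare the errors: |x - 95/27| = |387*27 - 95*110|/(110*27) = 1/2970, and |x - 102/29| = |387*29 - 102*110|/(110*29) = 3/3190.
Cross-multiplying, 1*3190 = 3190 < 8910 = 3*2970, so 1/2970 is smaller: the convergent 95/27 is closer to x than 102/29.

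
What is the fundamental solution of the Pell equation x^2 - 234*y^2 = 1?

(x, y) = (5201, 340)

First expand sqrt(234) as a continued fraction. With x_i = (sqrt(234) + m_i)/d_i and (m_0, d_0) = (0, 1): a_0 = floor(sqrt(234)) = 15, since 15^2 = 225 <= 234 < 256 = 16^2.
Iterate m_{i+1} = d_i*a_i - m_i, d_{i+1} = (234 - m_{i+1}^2)/d_i, a_{i+1} = floor((a_0 + m_{i+1})/d_{i+1}):
  m_1 = 1*15 - 0 = 15, d_1 = (234 - 15^2)/1 = 9/1 = 9, a_1 = floor((15 + 15)/9) = 3.
  m_2 = 9*3 - 15 = 12, d_2 = (234 - 12^2)/9 = 90/9 = 10, a_2 = floor((15 + 12)/10) = 2.
  m_3 = 10*2 - 12 = 8, d_3 = (234 - 8^2)/10 = 170/10 = 17, a_3 = floor((15 + 8)/17) = 1.
  m_4 = 17*1 - 8 = 9, d_4 = (234 - 9^2)/17 = 153/17 = 9, a_4 = floor((15 + 9)/9) = 2.
  m_5 = 9*2 - 9 = 9, d_5 = (234 - 9^2)/9 = 153/9 = 17, a_5 = floor((15 + 9)/17) = 1.
  m_6 = 17*1 - 9 = 8, d_6 = (234 - 8^2)/17 = 170/17 = 10, a_6 = floor((15 + 8)/10) = 2.
  m_7 = 10*2 - 8 = 12, d_7 = (234 - 12^2)/10 = 90/10 = 9, a_7 = floor((15 + 12)/9) = 3.
  m_8 = 9*3 - 12 = 15, d_8 = (234 - 15^2)/9 = 9/9 = 1, a_8 = floor((15 + 15)/1) = 30.
  m_9 = 1*30 - 15 = 15, d_9 = (234 - 15^2)/1 = 9/1 = 9: (m_9, d_9) = (m_1, d_1) = (15, 9), so from here the quotients repeat a_1, ..., a_8; the period length is 8.
So sqrt(234) = [15; (3, 2, 1, 2, 1, 2, 3, 30)] with period length k = 8.
k is even, so the fundamental solution of x^2 - 234y^2 = 1 is (p_{k-1}, q_{k-1}) = (p_7, q_7); compute convergents through index 7.
Convergents (p_i = a_i*p_{i-1} + p_{i-2}, q_i = a_i*q_{i-1} + q_{i-2} with p_{-2}=0, p_{-1}=1, q_{-2}=1, q_{-1}=0):
  i=0: a_0=15, p_0 = 15*1 + 0 = 15, q_0 = 15*0 + 1 = 1.
  i=1: a_1=3, p_1 = 3*15 + 1 = 46, q_1 = 3*1 + 0 = 3.
  i=2: a_2=2, p_2 = 2*46 + 15 = 107, q_2 = 2*3 + 1 = 7.
  i=3: a_3=1, p_3 = 1*107 + 46 = 153, q_3 = 1*7 + 3 = 10.
  i=4: a_4=2, p_4 = 2*153 + 107 = 413, q_4 = 2*10 + 7 = 27.
  i=5: a_5=1, p_5 = 1*413 + 153 = 566, q_5 = 1*27 + 10 = 37.
  i=6: a_6=2, p_6 = 2*566 + 413 = 1545, q_6 = 2*37 + 27 = 101.
  i=7: a_7=3, p_7 = 3*1545 + 566 = 5201, q_7 = 3*101 + 37 = 340.
Check: 5201^2 - 234*340^2 = 27050401 - 27050400 = 1, so (x, y) = (5201, 340) solves the equation, and by the theorem it is the least positive solution.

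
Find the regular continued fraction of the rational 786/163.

[4; 1, 4, 1, 1, 1, 1, 1, 3]

Run the Euclidean algorithm on 786 and 163; the successive quotients are the partial quotients a_0, a_1, ... (each step inverts the fractional part left over by the previous one):
  786 = 4*163 + 134, so a_0 = 4.
  163 = 1*134 + 29, so a_1 = 1.
  134 = 4*29 + 18, so a_2 = 4.
  29 = 1*18 + 11, so a_3 = 1.
  18 = 1*11 + 7, so a_4 = 1.
  11 = 1*7 + 4, so a_5 = 1.
  7 = 1*4 + 3, so a_6 = 1.
  4 = 1*3 + 1, so a_7 = 1.
  3 = 3*1 + 0, so a_8 = 3.
The remainder reaches 0 after 9 divisions, so the expansion has 9 partial quotients, read off in order.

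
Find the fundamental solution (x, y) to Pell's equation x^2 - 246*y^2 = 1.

(x, y) = (88805, 5662)

First expand sqrt(246) as a continued fraction. With x_i = (sqrt(246) + m_i)/d_i and (m_0, d_0) = (0, 1): a_0 = floor(sqrt(246)) = 15, since 15^2 = 225 <= 246 < 256 = 16^2.
Iterate m_{i+1} = d_i*a_i - m_i, d_{i+1} = (246 - m_{i+1}^2)/d_i, a_{i+1} = floor((a_0 + m_{i+1})/d_{i+1}):
  m_1 = 1*15 - 0 = 15, d_1 = (246 - 15^2)/1 = 21/1 = 21, a_1 = floor((15 + 15)/21) = 1.
  m_2 = 21*1 - 15 = 6, d_2 = (246 - 6^2)/21 = 210/21 = 10, a_2 = floor((15 + 6)/10) = 2.
  m_3 = 10*2 - 6 = 14, d_3 = (246 - 14^2)/10 = 50/10 = 5, a_3 = floor((15 + 14)/5) = 5.
  m_4 = 5*5 - 14 = 11, d_4 = (246 - 11^2)/5 = 125/5 = 25, a_4 = floor((15 + 11)/25) = 1.
  m_5 = 25*1 - 11 = 14, d_5 = (246 - 14^2)/25 = 50/25 = 2, a_5 = floor((15 + 14)/2) = 14.
  m_6 = 2*14 - 14 = 14, d_6 = (246 - 14^2)/2 = 50/2 = 25, a_6 = floor((15 + 14)/25) = 1.
  m_7 = 25*1 - 14 = 11, d_7 = (246 - 11^2)/25 = 125/25 = 5, a_7 = floor((15 + 11)/5) = 5.
  m_8 = 5*5 - 11 = 14, d_8 = (246 - 14^2)/5 = 50/5 = 10, a_8 = floor((15 + 14)/10) = 2.
  m_9 = 10*2 - 14 = 6, d_9 = (246 - 6^2)/10 = 210/10 = 21, a_9 = floor((15 + 6)/21) = 1.
  m_10 = 21*1 - 6 = 15, d_10 = (246 - 15^2)/21 = 21/21 = 1, a_10 = floor((15 + 15)/1) = 30.
  m_11 = 1*30 - 15 = 15, d_11 = (246 - 15^2)/1 = 21/1 = 21: (m_11, d_11) = (m_1, d_1) = (15, 21), so from here the quotients repeat a_1, ..., a_10; the period length is 10.
So sqrt(246) = [15; (1, 2, 5, 1, 14, 1, 5, 2, 1, 30)] with period length k = 10.
k is even, so the fundamental solution of x^2 - 246y^2 = 1 is (p_{k-1}, q_{k-1}) = (p_9, q_9); compute convergents through index 9.
Convergents (p_i = a_i*p_{i-1} + p_{i-2}, q_i = a_i*q_{i-1} + q_{i-2} with p_{-2}=0, p_{-1}=1, q_{-2}=1, q_{-1}=0):
  i=0: a_0=15, p_0 = 15*1 + 0 = 15, q_0 = 15*0 + 1 = 1.
  i=1: a_1=1, p_1 = 1*15 + 1 = 16, q_1 = 1*1 + 0 = 1.
  i=2: a_2=2, p_2 = 2*16 + 15 = 47, q_2 = 2*1 + 1 = 3.
  i=3: a_3=5, p_3 = 5*47 + 16 = 251, q_3 = 5*3 + 1 = 16.
  i=4: a_4=1, p_4 = 1*251 + 47 = 298, q_4 = 1*16 + 3 = 19.
  i=5: a_5=14, p_5 = 14*298 + 251 = 4423, q_5 = 14*19 + 16 = 282.
  i=6: a_6=1, p_6 = 1*4423 + 298 = 4721, q_6 = 1*282 + 19 = 301.
  i=7: a_7=5, p_7 = 5*4721 + 4423 = 28028, q_7 = 5*301 + 282 = 1787.
  i=8: a_8=2, p_8 = 2*28028 + 4721 = 60777, q_8 = 2*1787 + 301 = 3875.
  i=9: a_9=1, p_9 = 1*60777 + 28028 = 88805, q_9 = 1*3875 + 1787 = 5662.
Check: 88805^2 - 246*5662^2 = 7886328025 - 7886328024 = 1, so (x, y) = (88805, 5662) solves the equation, and by the theorem it is the least positive solution.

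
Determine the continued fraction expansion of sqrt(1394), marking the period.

[37; (2, 1, 36, 1, 2, 74)]

Write x_i = (sqrt(1394) + m_i)/d_i with (m_0, d_0) = (0, 1). a_0 = floor(sqrt(1394)) = 37, since 37^2 = 1369 <= 1394 < 1444 = 38^2.
Iterate m_{i+1} = d_i*a_i - m_i, d_{i+1} = (1394 - m_{i+1}^2)/d_i, a_{i+1} = floor((a_0 + m_{i+1})/d_{i+1}):
  m_1 = 1*37 - 0 = 37, d_1 = (1394 - 37^2)/1 = 25/1 = 25, a_1 = floor((37 + 37)/25) = 2.
  m_2 = 25*2 - 37 = 13, d_2 = (1394 - 13^2)/25 = 1225/25 = 49, a_2 = floor((37 + 13)/49) = 1.
  m_3 = 49*1 - 13 = 36, d_3 = (1394 - 36^2)/49 = 98/49 = 2, a_3 = floor((37 + 36)/2) = 36.
  m_4 = 2*36 - 36 = 36, d_4 = (1394 - 36^2)/2 = 98/2 = 49, a_4 = floor((37 + 36)/49) = 1.
  m_5 = 49*1 - 36 = 13, d_5 = (1394 - 13^2)/49 = 1225/49 = 25, a_5 = floor((37 + 13)/25) = 2.
  m_6 = 25*2 - 13 = 37, d_6 = (1394 - 37^2)/25 = 25/25 = 1, a_6 = floor((37 + 37)/1) = 74.
  m_7 = 1*74 - 37 = 37, d_7 = (1394 - 37^2)/1 = 25/1 = 25: (m_7, d_7) = (m_1, d_1) = (37, 25), so from here the quotients repeat a_1, ..., a_6; the period length is 6.
Hence the expansion of sqrt(1394) is a_0 = 37 followed by the repeating block 2, 1, 36, 1, 2, 74 (period 6).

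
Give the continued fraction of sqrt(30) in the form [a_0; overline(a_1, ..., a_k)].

[5; overline(2, 10)]

Write x_i = (sqrt(30) + m_i)/d_i with (m_0, d_0) = (0, 1). a_0 = floor(sqrt(30)) = 5, since 5^2 = 25 <= 30 < 36 = 6^2.
Iterate m_{i+1} = d_i*a_i - m_i, d_{i+1} = (30 - m_{i+1}^2)/d_i, a_{i+1} = floor((a_0 + m_{i+1})/d_{i+1}):
  m_1 = 1*5 - 0 = 5, d_1 = (30 - 5^2)/1 = 5/1 = 5, a_1 = floor((5 + 5)/5) = 2.
  m_2 = 5*2 - 5 = 5, d_2 = (30 - 5^2)/5 = 5/5 = 1, a_2 = floor((5 + 5)/1) = 10.
  m_3 = 1*10 - 5 = 5, d_3 = (30 - 5^2)/1 = 5/1 = 5: (m_3, d_3) = (m_1, d_1) = (5, 5), so from here the quotients repeat a_1, a_2; the period length is 2.
Hence the expansion of sqrt(30) is a_0 = 5 followed by the repeating block 2, 10 (period 2).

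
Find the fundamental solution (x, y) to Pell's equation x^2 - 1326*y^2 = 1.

(x, y) = (2549, 70)

First expand sqrt(1326) as a continued fraction. With x_i = (sqrt(1326) + m_i)/d_i and (m_0, d_0) = (0, 1): a_0 = floor(sqrt(1326)) = 36, since 36^2 = 1296 <= 1326 < 1369 = 37^2.
Iterate m_{i+1} = d_i*a_i - m_i, d_{i+1} = (1326 - m_{i+1}^2)/d_i, a_{i+1} = floor((a_0 + m_{i+1})/d_{i+1}):
  m_1 = 1*36 - 0 = 36, d_1 = (1326 - 36^2)/1 = 30/1 = 30, a_1 = floor((36 + 36)/30) = 2.
  m_2 = 30*2 - 36 = 24, d_2 = (1326 - 24^2)/30 = 750/30 = 25, a_2 = floor((36 + 24)/25) = 2.
  m_3 = 25*2 - 24 = 26, d_3 = (1326 - 26^2)/25 = 650/25 = 26, a_3 = floor((36 + 26)/26) = 2.
  m_4 = 26*2 - 26 = 26, d_4 = (1326 - 26^2)/26 = 650/26 = 25, a_4 = floor((36 + 26)/25) = 2.
  m_5 = 25*2 - 26 = 24, d_5 = (1326 - 24^2)/25 = 750/25 = 30, a_5 = floor((36 + 24)/30) = 2.
  m_6 = 30*2 - 24 = 36, d_6 = (1326 - 36^2)/30 = 30/30 = 1, a_6 = floor((36 + 36)/1) = 72.
  m_7 = 1*72 - 36 = 36, d_7 = (1326 - 36^2)/1 = 30/1 = 30: (m_7, d_7) = (m_1, d_1) = (36, 30), so from here the quotients repeat a_1, ..., a_6; the period length is 6.
So sqrt(1326) = [36; (2, 2, 2, 2, 2, 72)] with period length k = 6.
k is even, so the fundamental solution of x^2 - 1326y^2 = 1 is (p_{k-1}, q_{k-1}) = (p_5, q_5); compute convergents through index 5.
Convergents (p_i = a_i*p_{i-1} + p_{i-2}, q_i = a_i*q_{i-1} + q_{i-2} with p_{-2}=0, p_{-1}=1, q_{-2}=1, q_{-1}=0):
  i=0: a_0=36, p_0 = 36*1 + 0 = 36, q_0 = 36*0 + 1 = 1.
  i=1: a_1=2, p_1 = 2*36 + 1 = 73, q_1 = 2*1 + 0 = 2.
  i=2: a_2=2, p_2 = 2*73 + 36 = 182, q_2 = 2*2 + 1 = 5.
  i=3: a_3=2, p_3 = 2*182 + 73 = 437, q_3 = 2*5 + 2 = 12.
  i=4: a_4=2, p_4 = 2*437 + 182 = 1056, q_4 = 2*12 + 5 = 29.
  i=5: a_5=2, p_5 = 2*1056 + 437 = 2549, q_5 = 2*29 + 12 = 70.
Check: 2549^2 - 1326*70^2 = 6497401 - 6497400 = 1, so (x, y) = (2549, 70) solves the equation, and by the theorem it is the least positive solution.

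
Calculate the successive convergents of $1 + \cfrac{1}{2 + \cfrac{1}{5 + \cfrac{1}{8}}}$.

1/1, 3/2, 16/11, 131/90

Using the convergent recurrence p_i = a_i*p_{i-1} + p_{i-2}, q_i = a_i*q_{i-1} + q_{i-2} with p_{-2}=0, p_{-1}=1, q_{-2}=1, q_{-1}=0:
  i=0: a_0=1, p_0 = 1*1 + 0 = 1, q_0 = 1*0 + 1 = 1.
  i=1: a_1=2, p_1 = 2*1 + 1 = 3, q_1 = 2*1 + 0 = 2.
  i=2: a_2=5, p_2 = 5*3 + 1 = 16, q_2 = 5*2 + 1 = 11.
  i=3: a_3=8, p_3 = 8*16 + 3 = 131, q_3 = 8*11 + 2 = 90.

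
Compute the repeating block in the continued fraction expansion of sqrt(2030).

Write x_i = (sqrt(2030) + m_i)/d_i with (m_0, d_0) = (0, 1). a_0 = floor(sqrt(2030)) = 45, since 45^2 = 2025 <= 2030 < 2116 = 46^2.
Iterate m_{i+1} = d_i*a_i - m_i, d_{i+1} = (2030 - m_{i+1}^2)/d_i, a_{i+1} = floor((a_0 + m_{i+1})/d_{i+1}):
  m_1 = 1*45 - 0 = 45, d_1 = (2030 - 45^2)/1 = 5/1 = 5, a_1 = floor((45 + 45)/5) = 18.
  m_2 = 5*18 - 45 = 45, d_2 = (2030 - 45^2)/5 = 5/5 = 1, a_2 = floor((45 + 45)/1) = 90.
  m_3 = 1*90 - 45 = 45, d_3 = (2030 - 45^2)/1 = 5/1 = 5: (m_3, d_3) = (m_1, d_1) = (45, 5), so from here the quotients repeat a_1, a_2; the period length is 2.
Hence the expansion of sqrt(2030) is a_0 = 45 followed by the repeating block 18, 90 (period 2).

[45; (18, 90)]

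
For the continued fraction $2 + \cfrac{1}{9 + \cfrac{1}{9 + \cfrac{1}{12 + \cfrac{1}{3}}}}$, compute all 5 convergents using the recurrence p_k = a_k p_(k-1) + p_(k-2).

2/1, 19/9, 173/82, 2095/993, 6458/3061

Using the convergent recurrence p_i = a_i*p_{i-1} + p_{i-2}, q_i = a_i*q_{i-1} + q_{i-2} with p_{-2}=0, p_{-1}=1, q_{-2}=1, q_{-1}=0:
  i=0: a_0=2, p_0 = 2*1 + 0 = 2, q_0 = 2*0 + 1 = 1.
  i=1: a_1=9, p_1 = 9*2 + 1 = 19, q_1 = 9*1 + 0 = 9.
  i=2: a_2=9, p_2 = 9*19 + 2 = 173, q_2 = 9*9 + 1 = 82.
  i=3: a_3=12, p_3 = 12*173 + 19 = 2095, q_3 = 12*82 + 9 = 993.
  i=4: a_4=3, p_4 = 3*2095 + 173 = 6458, q_4 = 3*993 + 82 = 3061.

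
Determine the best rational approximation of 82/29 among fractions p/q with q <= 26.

65/23

Expand x = 82/29 as a continued fraction with the Euclidean algorithm:
  82 = 2*29 + 24, so a_0 = 2.
  29 = 1*24 + 5, so a_1 = 1.
  24 = 4*5 + 4, so a_2 = 4.
  5 = 1*4 + 1, so a_3 = 1.
  4 = 4*1 + 0, so a_4 = 4.
so x = [2; 1, 4, 1, 4].
Convergents (p_i = a_i*p_{i-1} + p_{i-2}, q_i = a_i*q_{i-1} + q_{i-2} with p_{-2}=0, p_{-1}=1, q_{-2}=1, q_{-1}=0), until the denominator exceeds 26:
  i=0: a_0=2, p_0 = 2*1 + 0 = 2, q_0 = 2*0 + 1 = 1.
  i=1: a_1=1, p_1 = 1*2 + 1 = 3, q_1 = 1*1 + 0 = 1.
  i=2: a_2=4, p_2 = 4*3 + 2 = 14, q_2 = 4*1 + 1 = 5.
  i=3: a_3=1, p_3 = 1*14 + 3 = 17, q_3 = 1*5 + 1 = 6.
  i=4: a_4=4, p_4 = 4*17 + 14 = 82, q_4 = 4*6 + 5 = 29.
q_4 = 29 > 26, so the last convergent with denominator <= 26 is p_3/q_3 = 17/6.
The closest fraction with denominator <= 26 is either p_3/q_3 or the intermediate fraction (k*p_3 + p_2)/(k*q_3 + q_2) with the largest k >= 1 whose denominator stays <= 26; these approach x as k grows, and every other convergent or intermediate fraction in range is farther away.
Largest k: floor((26 - q_2)/q_3) = floor((26 - 5)/6) = 3.
That gives (3*17 + 14)/(3*6 + 5) = 65/23.
Compare the errors: |x - 17/6| = |82*6 - 17*29|/(29*6) = 1/174, and |x - 65/23| = |82*23 - 65*29|/(29*23) = 1/667.
Cross-multiplying, 1*174 = 174 < 667 = 1*667, so 1/667 is smaller: the intermediate fraction 65/23 is closer to x than 17/6.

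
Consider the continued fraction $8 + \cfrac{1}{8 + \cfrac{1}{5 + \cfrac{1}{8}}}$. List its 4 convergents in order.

8/1, 65/8, 333/41, 2729/336

Using the convergent recurrence p_i = a_i*p_{i-1} + p_{i-2}, q_i = a_i*q_{i-1} + q_{i-2} with p_{-2}=0, p_{-1}=1, q_{-2}=1, q_{-1}=0:
  i=0: a_0=8, p_0 = 8*1 + 0 = 8, q_0 = 8*0 + 1 = 1.
  i=1: a_1=8, p_1 = 8*8 + 1 = 65, q_1 = 8*1 + 0 = 8.
  i=2: a_2=5, p_2 = 5*65 + 8 = 333, q_2 = 5*8 + 1 = 41.
  i=3: a_3=8, p_3 = 8*333 + 65 = 2729, q_3 = 8*41 + 8 = 336.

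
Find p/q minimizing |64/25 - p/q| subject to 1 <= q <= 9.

23/9

Expand x = 64/25 as a continued fraction with the Euclidean algorithm:
  64 = 2*25 + 14, so a_0 = 2.
  25 = 1*14 + 11, so a_1 = 1.
  14 = 1*11 + 3, so a_2 = 1.
  11 = 3*3 + 2, so a_3 = 3.
  3 = 1*2 + 1, so a_4 = 1.
  2 = 2*1 + 0, so a_5 = 2.
so x = [2; 1, 1, 3, 1, 2].
Convergents (p_i = a_i*p_{i-1} + p_{i-2}, q_i = a_i*q_{i-1} + q_{i-2} with p_{-2}=0, p_{-1}=1, q_{-2}=1, q_{-1}=0), until the denominator exceeds 9:
  i=0: a_0=2, p_0 = 2*1 + 0 = 2, q_0 = 2*0 + 1 = 1.
  i=1: a_1=1, p_1 = 1*2 + 1 = 3, q_1 = 1*1 + 0 = 1.
  i=2: a_2=1, p_2 = 1*3 + 2 = 5, q_2 = 1*1 + 1 = 2.
  i=3: a_3=3, p_3 = 3*5 + 3 = 18, q_3 = 3*2 + 1 = 7.
  i=4: a_4=1, p_4 = 1*18 + 5 = 23, q_4 = 1*7 + 2 = 9.
  i=5: a_5=2, p_5 = 2*23 + 18 = 64, q_5 = 2*9 + 7 = 25.
q_5 = 25 > 9, so the last convergent with denominator <= 9 is p_4/q_4 = 23/9.
The closest fraction with denominator <= 9 is either p_4/q_4 or the intermediate fraction (k*p_4 + p_3)/(k*q_4 + q_3) with the largest k >= 1 whose denominator stays <= 9; these approach x as k grows, and every other convergent or intermediate fraction in range is farther away.
Largest k: floor((9 - q_3)/q_4) = floor((9 - 7)/9) = 0.
Since k = 0, no intermediate fraction beyond p_4/q_4 has denominator <= 9, so the convergent 23/9 is the closest (its error is |64*9 - 23*25|/(25*9) = 1/225).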